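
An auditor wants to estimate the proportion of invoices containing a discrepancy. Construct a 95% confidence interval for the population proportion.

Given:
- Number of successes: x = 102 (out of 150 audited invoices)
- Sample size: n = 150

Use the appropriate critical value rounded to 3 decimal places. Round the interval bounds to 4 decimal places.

Sample proportion: p̂ = 102/150 = 0.680000

Check conditions for normal approximation:
  np̂ = 102 ≥ 10 ✓
  n(1-p̂) = 48 ≥ 10 ✓

The sample is large enough, so use a z-interval (normal approximation) for the proportion.

For 95% confidence, z* = 1.96 (from standard normal table)

Standard error: SE = √(p̂(1-p̂)/n) = √(0.680000×0.320000/150) = 0.03808762

Margin of error: E = z* × SE = 1.96 × 0.03808762 = 0.074652

Z-interval: p̂ ± E = 0.680000 ± 0.074652 = (0.605348, 0.754652)

Rounded to 4 decimal places:

(0.6053, 0.7547)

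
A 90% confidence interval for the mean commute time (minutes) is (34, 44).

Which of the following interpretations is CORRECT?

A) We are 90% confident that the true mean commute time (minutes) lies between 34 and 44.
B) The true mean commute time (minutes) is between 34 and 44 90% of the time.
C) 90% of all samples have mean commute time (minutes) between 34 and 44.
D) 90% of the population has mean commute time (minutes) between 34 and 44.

A confidence interval represents our confidence in the procedure, not a probability statement about the parameter.

Key concept: If we repeated this sampling process many times and computed a 90% CI each time, about 90% of those intervals would contain the true population parameter.

For this specific interval (34, 44):
- Midpoint (point estimate): 39
- Margin of error: 5

The correct interpretation is the one stating confidence that the true parameter lies in the interval — option A.

A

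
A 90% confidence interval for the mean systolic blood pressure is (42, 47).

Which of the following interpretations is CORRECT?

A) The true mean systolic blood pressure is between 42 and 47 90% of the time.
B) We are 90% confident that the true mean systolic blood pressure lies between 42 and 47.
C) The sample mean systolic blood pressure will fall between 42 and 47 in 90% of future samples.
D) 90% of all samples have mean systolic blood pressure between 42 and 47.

A confidence interval represents our confidence in the procedure, not a probability statement about the parameter.

Key concept: If we repeated this sampling process many times and computed a 90% CI each time, about 90% of those intervals would contain the true population parameter.

For this specific interval (42, 47):
- Midpoint (point estimate): 44.5
- Margin of error: 2.5

The correct interpretation is the one stating confidence that the true parameter lies in the interval — option B.

B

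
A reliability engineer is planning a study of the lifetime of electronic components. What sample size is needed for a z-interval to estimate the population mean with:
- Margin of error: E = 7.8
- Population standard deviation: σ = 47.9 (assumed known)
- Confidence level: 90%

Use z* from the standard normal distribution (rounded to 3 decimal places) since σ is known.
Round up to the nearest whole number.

Using z* since population σ is known (z-interval formula).

For 90% confidence, z* = 1.645 (from standard normal table)

Sample size formula for z-interval: n = (z*σ/E)²

n = (1.645 × 47.9 / 7.8)²
  = (10.101987)²
  = 102.0501

Round up to the nearest whole number: n = 103

103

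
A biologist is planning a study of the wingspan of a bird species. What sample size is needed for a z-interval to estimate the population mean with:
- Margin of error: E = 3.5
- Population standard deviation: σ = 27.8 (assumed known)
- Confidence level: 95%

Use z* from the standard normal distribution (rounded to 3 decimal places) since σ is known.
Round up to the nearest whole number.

Using z* since population σ is known (z-interval formula).

For 95% confidence, z* = 1.96 (from standard normal table)

Sample size formula for z-interval: n = (z*σ/E)²

n = (1.96 × 27.8 / 3.5)²
  = (15.568000)²
  = 242.3626

Round up to the nearest whole number: n = 243

243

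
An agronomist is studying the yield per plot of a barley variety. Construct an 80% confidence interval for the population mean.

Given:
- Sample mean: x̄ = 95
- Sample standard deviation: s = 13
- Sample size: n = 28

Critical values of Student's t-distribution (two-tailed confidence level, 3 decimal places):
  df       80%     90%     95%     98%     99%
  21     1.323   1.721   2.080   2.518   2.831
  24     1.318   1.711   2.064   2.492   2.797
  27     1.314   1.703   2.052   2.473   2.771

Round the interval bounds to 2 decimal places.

The population standard deviation σ is unknown (only the sample standard deviation s is given), so use a t-interval with df = n - 1 = 28 - 1 = 27.

For 80% confidence with df = 27, t* = 1.314 (from t-table)

Standard error: SE = s/√n = 13/√28 = 2.456769

Margin of error: E = t* × SE = 1.314 × 2.456769 = 3.2282

T-interval: x̄ ± E = 95 ± 3.2282 = (91.7718, 98.2282)

Rounded to 2 decimal places:

(91.77, 98.23)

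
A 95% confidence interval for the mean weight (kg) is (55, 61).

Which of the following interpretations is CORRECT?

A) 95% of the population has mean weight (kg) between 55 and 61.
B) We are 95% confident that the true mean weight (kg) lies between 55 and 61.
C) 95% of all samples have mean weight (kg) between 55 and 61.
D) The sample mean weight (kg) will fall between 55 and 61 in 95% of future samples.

A confidence interval represents our confidence in the procedure, not a probability statement about the parameter.

Key concept: If we repeated this sampling process many times and computed a 95% CI each time, about 95% of those intervals would contain the true population parameter.

For this specific interval (55, 61):
- Midpoint (point estimate): 58
- Margin of error: 3

The correct interpretation is the one stating confidence that the true parameter lies in the interval — option B.

B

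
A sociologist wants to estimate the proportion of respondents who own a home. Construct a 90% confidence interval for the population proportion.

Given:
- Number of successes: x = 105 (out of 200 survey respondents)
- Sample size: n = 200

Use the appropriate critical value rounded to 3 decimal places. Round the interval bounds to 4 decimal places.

Sample proportion: p̂ = 105/200 = 0.525000

Check conditions for normal approximation:
  np̂ = 105 ≥ 10 ✓
  n(1-p̂) = 95 ≥ 10 ✓

The sample is large enough, so use a z-interval (normal approximation) for the proportion.

For 90% confidence, z* = 1.645 (from standard normal table)

Standard error: SE = √(p̂(1-p̂)/n) = √(0.525000×0.475000/200) = 0.03531112

Margin of error: E = z* × SE = 1.645 × 0.03531112 = 0.058087

Z-interval: p̂ ± E = 0.525000 ± 0.058087 = (0.466913, 0.583087)

Rounded to 4 decimal places:

(0.4669, 0.5831)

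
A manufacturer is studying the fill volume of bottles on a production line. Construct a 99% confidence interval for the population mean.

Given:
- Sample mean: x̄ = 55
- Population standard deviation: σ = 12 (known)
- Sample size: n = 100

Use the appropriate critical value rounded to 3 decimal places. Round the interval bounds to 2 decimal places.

The population standard deviation σ is known, so use a z-interval (standard normal critical value).

For 99% confidence, z* = 2.576 (from standard normal table)

Standard error: SE = σ/√n = 12/√100 = 1.200000

Margin of error: E = z* × SE = 2.576 × 1.200000 = 3.0912

Z-interval: x̄ ± E = 55 ± 3.0912 = (51.9088, 58.0912)

Rounded to 2 decimal places:

(51.91, 58.09)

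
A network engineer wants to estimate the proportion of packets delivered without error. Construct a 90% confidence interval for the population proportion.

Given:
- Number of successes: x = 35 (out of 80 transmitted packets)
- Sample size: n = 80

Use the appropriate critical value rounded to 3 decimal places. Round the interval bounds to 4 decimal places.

Sample proportion: p̂ = 35/80 = 0.437500

Check conditions for normal approximation:
  np̂ = 35 ≥ 10 ✓
  n(1-p̂) = 45 ≥ 10 ✓

The sample is large enough, so use a z-interval (normal approximation) for the proportion.

For 90% confidence, z* = 1.645 (from standard normal table)

Standard error: SE = √(p̂(1-p̂)/n) = √(0.437500×0.562500/80) = 0.05546325

Margin of error: E = z* × SE = 1.645 × 0.05546325 = 0.091237

Z-interval: p̂ ± E = 0.437500 ± 0.091237 = (0.346263, 0.528737)

Rounded to 4 decimal places:

(0.3463, 0.5287)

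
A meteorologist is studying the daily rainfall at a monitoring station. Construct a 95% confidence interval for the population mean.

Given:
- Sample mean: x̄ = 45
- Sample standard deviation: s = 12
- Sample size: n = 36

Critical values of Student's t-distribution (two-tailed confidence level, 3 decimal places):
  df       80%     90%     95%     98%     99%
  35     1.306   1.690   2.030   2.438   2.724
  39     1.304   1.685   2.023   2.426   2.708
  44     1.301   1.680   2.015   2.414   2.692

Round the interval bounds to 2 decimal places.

The population standard deviation σ is unknown (only the sample standard deviation s is given), so use a t-interval with df = n - 1 = 36 - 1 = 35.

For 95% confidence with df = 35, t* = 2.030 (from t-table)

Standard error: SE = s/√n = 12/√36 = 2.000000

Margin of error: E = t* × SE = 2.030 × 2.000000 = 4.0600

T-interval: x̄ ± E = 45 ± 4.0600 = (40.9400, 49.0600)

Rounded to 2 decimal places:

(40.94, 49.06)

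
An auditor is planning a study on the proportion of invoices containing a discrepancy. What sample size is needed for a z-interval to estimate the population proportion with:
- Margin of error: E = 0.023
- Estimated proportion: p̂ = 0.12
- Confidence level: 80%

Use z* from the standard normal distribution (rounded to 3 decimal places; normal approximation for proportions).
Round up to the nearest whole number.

Using z* for proportion z-interval (normal approximation).

For 80% confidence, z* = 1.282 (from standard normal table)

Sample size formula for proportion z-interval: n = z*²p̂(1-p̂)/E²

n = 1.282² × 0.12 × 0.88 / 0.023²
  = 1.643524 × 0.1056 / 0.000529
  = 328.0834

Round up to the nearest whole number: n = 329

329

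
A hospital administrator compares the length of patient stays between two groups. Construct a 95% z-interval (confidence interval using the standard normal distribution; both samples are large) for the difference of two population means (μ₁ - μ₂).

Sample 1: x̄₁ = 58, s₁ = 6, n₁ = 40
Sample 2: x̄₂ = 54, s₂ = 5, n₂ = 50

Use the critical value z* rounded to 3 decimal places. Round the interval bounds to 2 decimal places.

Both samples are large (n₁ = 40 ≥ 30, n₂ = 50 ≥ 30), so a z-interval for the difference of means applies.

Point estimate: x̄₁ - x̄₂ = 58 - 54 = 4

Standard error: SE = √(s₁²/n₁ + s₂²/n₂)
= √(6²/40 + 5²/50)
= √(0.900000 + 0.500000)
= 1.183216

For 95% confidence, z* = 1.96 (from standard normal table)
Margin of error: E = z* × SE = 1.96 × 1.183216 = 2.3191

Z-interval: (x̄₁ - x̄₂) ± E = 4 ± 2.3191 = (1.6809, 6.3191)

Rounded to 2 decimal places:

(1.68, 6.32)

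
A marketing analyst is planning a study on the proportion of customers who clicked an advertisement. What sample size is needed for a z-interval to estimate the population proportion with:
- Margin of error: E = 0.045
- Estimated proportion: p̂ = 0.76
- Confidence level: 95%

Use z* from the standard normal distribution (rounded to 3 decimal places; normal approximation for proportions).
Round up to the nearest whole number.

Using z* for proportion z-interval (normal approximation).

For 95% confidence, z* = 1.96 (from standard normal table)

Sample size formula for proportion z-interval: n = z*²p̂(1-p̂)/E²

n = 1.96² × 0.76 × 0.24 / 0.045²
  = 3.8416 × 0.1824 / 0.002025
  = 346.0286

Round up to the nearest whole number: n = 347

347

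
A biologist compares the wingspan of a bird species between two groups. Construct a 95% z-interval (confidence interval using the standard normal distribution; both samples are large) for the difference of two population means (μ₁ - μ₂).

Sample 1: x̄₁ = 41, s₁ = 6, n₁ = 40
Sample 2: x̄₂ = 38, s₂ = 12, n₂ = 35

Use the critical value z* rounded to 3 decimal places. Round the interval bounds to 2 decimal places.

Both samples are large (n₁ = 40 ≥ 30, n₂ = 35 ≥ 30), so a z-interval for the difference of means applies.

Point estimate: x̄₁ - x̄₂ = 41 - 38 = 3

Standard error: SE = √(s₁²/n₁ + s₂²/n₂)
= √(6²/40 + 12²/35)
= √(0.900000 + 4.114286)
= 2.239260

For 95% confidence, z* = 1.96 (from standard normal table)
Margin of error: E = z* × SE = 1.96 × 2.239260 = 4.3889

Z-interval: (x̄₁ - x̄₂) ± E = 3 ± 4.3889 = (-1.3889, 7.3889)

Rounded to 2 decimal places:

(-1.39, 7.39)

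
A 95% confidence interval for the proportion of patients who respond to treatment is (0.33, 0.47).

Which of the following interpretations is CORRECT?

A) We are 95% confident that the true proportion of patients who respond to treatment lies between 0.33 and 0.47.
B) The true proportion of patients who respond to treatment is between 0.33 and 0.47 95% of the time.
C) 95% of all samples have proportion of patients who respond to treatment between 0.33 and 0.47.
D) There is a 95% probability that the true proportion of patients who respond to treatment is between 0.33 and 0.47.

A confidence interval represents our confidence in the procedure, not a probability statement about the parameter.

Key concept: If we repeated this sampling process many times and computed a 95% CI each time, about 95% of those intervals would contain the true population parameter.

For this specific interval (0.33, 0.47):
- Midpoint (point estimate): 0.4
- Margin of error: 0.07

The correct interpretation is the one stating confidence that the true parameter lies in the interval — option A.

A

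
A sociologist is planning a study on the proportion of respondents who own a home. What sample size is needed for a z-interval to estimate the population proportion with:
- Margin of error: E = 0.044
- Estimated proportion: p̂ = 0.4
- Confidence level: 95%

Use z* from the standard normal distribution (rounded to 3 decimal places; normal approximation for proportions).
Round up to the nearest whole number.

Using z* for proportion z-interval (normal approximation).

For 95% confidence, z* = 1.96 (from standard normal table)

Sample size formula for proportion z-interval: n = z*²p̂(1-p̂)/E²

n = 1.96² × 0.4 × 0.6 / 0.044²
  = 3.8416 × 0.24 / 0.001936
  = 476.2314

Round up to the nearest whole number: n = 477

477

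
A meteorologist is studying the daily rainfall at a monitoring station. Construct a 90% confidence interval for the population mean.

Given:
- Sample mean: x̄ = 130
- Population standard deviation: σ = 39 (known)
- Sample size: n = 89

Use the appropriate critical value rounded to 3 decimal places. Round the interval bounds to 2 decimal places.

The population standard deviation σ is known, so use a z-interval (standard normal critical value).

For 90% confidence, z* = 1.645 (from standard normal table)

Standard error: SE = σ/√n = 39/√89 = 4.133992

Margin of error: E = z* × SE = 1.645 × 4.133992 = 6.8004

Z-interval: x̄ ± E = 130 ± 6.8004 = (123.1996, 136.8004)

Rounded to 2 decimal places:

(123.20, 136.80)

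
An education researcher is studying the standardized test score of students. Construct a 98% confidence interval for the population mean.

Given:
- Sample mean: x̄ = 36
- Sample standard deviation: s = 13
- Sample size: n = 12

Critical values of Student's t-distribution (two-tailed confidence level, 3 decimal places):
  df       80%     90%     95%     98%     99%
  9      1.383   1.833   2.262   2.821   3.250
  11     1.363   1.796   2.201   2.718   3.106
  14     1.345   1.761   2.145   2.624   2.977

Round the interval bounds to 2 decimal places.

The population standard deviation σ is unknown (only the sample standard deviation s is given), so use a t-interval with df = n - 1 = 12 - 1 = 11.

For 98% confidence with df = 11, t* = 2.718 (from t-table)

Standard error: SE = s/√n = 13/√12 = 3.752777

Margin of error: E = t* × SE = 2.718 × 3.752777 = 10.2000

T-interval: x̄ ± E = 36 ± 10.2000 = (25.8000, 46.2000)

Rounded to 2 decimal places:

(25.80, 46.20)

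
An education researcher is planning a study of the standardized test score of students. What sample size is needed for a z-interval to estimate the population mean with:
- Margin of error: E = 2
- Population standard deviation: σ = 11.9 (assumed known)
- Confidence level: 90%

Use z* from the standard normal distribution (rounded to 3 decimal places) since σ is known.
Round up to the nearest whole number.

Using z* since population σ is known (z-interval formula).

For 90% confidence, z* = 1.645 (from standard normal table)

Sample size formula for z-interval: n = (z*σ/E)²

n = (1.645 × 11.9 / 2)²
  = (9.787750)²
  = 95.8001

Round up to the nearest whole number: n = 96

96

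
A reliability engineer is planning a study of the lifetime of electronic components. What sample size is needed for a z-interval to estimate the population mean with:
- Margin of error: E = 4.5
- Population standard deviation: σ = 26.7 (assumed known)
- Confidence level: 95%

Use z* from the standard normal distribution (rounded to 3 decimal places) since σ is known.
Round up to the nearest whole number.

Using z* since population σ is known (z-interval formula).

For 95% confidence, z* = 1.96 (from standard normal table)

Sample size formula for z-interval: n = (z*σ/E)²

n = (1.96 × 26.7 / 4.5)²
  = (11.629333)²
  = 135.2414

Round up to the nearest whole number: n = 136

136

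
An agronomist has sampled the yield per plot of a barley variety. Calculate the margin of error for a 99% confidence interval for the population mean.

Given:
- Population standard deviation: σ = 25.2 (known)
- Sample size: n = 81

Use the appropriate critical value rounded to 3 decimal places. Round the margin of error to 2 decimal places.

The population standard deviation σ is known, so use the z-interval margin of error formula.

For 99% confidence, z* = 2.576 (from standard normal table)

Margin of error formula for z-interval: E = z* × σ/√n

E = 2.576 × 25.2/√81
  = 2.576 × 2.800000
  = 7.2128

Rounded to 2 decimal places:

7.21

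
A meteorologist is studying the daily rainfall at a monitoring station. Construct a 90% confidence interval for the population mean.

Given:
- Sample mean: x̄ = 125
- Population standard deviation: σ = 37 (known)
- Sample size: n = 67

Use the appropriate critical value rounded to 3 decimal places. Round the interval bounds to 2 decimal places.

The population standard deviation σ is known, so use a z-interval (standard normal critical value).

For 90% confidence, z* = 1.645 (from standard normal table)

Standard error: SE = σ/√n = 37/√67 = 4.520269

Margin of error: E = z* × SE = 1.645 × 4.520269 = 7.4358

Z-interval: x̄ ± E = 125 ± 7.4358 = (117.5642, 132.4358)

Rounded to 2 decimal places:

(117.56, 132.44)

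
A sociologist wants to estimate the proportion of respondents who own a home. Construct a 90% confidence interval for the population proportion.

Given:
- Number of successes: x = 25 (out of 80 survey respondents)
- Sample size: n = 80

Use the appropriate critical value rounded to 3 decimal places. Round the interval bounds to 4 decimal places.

Sample proportion: p̂ = 25/80 = 0.312500

Check conditions for normal approximation:
  np̂ = 25 ≥ 10 ✓
  n(1-p̂) = 55 ≥ 10 ✓

The sample is large enough, so use a z-interval (normal approximation) for the proportion.

For 90% confidence, z* = 1.645 (from standard normal table)

Standard error: SE = √(p̂(1-p̂)/n) = √(0.312500×0.687500/80) = 0.05182226

Margin of error: E = z* × SE = 1.645 × 0.05182226 = 0.085248

Z-interval: p̂ ± E = 0.312500 ± 0.085248 = (0.227252, 0.397748)

Rounded to 4 decimal places:

(0.2273, 0.3977)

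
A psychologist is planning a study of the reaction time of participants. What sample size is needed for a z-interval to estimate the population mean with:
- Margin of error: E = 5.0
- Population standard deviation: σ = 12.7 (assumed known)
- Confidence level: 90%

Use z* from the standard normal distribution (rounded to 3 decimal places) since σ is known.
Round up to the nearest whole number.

Using z* since population σ is known (z-interval formula).

For 90% confidence, z* = 1.645 (from standard normal table)

Sample size formula for z-interval: n = (z*σ/E)²

n = (1.645 × 12.7 / 5.0)²
  = (4.178300)²
  = 17.4582

Round up to the nearest whole number: n = 18

18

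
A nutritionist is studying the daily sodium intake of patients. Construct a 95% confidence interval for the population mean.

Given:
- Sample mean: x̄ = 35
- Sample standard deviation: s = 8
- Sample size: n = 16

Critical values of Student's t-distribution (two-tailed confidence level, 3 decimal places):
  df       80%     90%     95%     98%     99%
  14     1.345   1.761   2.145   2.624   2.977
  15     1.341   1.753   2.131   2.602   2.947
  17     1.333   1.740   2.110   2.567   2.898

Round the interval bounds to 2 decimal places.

The population standard deviation σ is unknown (only the sample standard deviation s is given), so use a t-interval with df = n - 1 = 16 - 1 = 15.

For 95% confidence with df = 15, t* = 2.131 (from t-table)

Standard error: SE = s/√n = 8/√16 = 2.000000

Margin of error: E = t* × SE = 2.131 × 2.000000 = 4.2620

T-interval: x̄ ± E = 35 ± 4.2620 = (30.7380, 39.2620)

Rounded to 2 decimal places:

(30.74, 39.26)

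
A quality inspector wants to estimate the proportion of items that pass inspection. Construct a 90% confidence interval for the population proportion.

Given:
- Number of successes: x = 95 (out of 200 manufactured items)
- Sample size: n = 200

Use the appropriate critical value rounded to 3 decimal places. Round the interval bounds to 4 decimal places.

Sample proportion: p̂ = 95/200 = 0.475000

Check conditions for normal approximation:
  np̂ = 95 ≥ 10 ✓
  n(1-p̂) = 105 ≥ 10 ✓

The sample is large enough, so use a z-interval (normal approximation) for the proportion.

For 90% confidence, z* = 1.645 (from standard normal table)

Standard error: SE = √(p̂(1-p̂)/n) = √(0.475000×0.525000/200) = 0.03531112

Margin of error: E = z* × SE = 1.645 × 0.03531112 = 0.058087

Z-interval: p̂ ± E = 0.475000 ± 0.058087 = (0.416913, 0.533087)

Rounded to 4 decimal places:

(0.4169, 0.5331)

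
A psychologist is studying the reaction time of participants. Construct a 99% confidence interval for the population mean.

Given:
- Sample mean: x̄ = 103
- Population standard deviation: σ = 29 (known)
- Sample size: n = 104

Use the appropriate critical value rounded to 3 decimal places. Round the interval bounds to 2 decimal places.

The population standard deviation σ is known, so use a z-interval (standard normal critical value).

For 99% confidence, z* = 2.576 (from standard normal table)

Standard error: SE = σ/√n = 29/√104 = 2.843684

Margin of error: E = z* × SE = 2.576 × 2.843684 = 7.3253

Z-interval: x̄ ± E = 103 ± 7.3253 = (95.6747, 110.3253)

Rounded to 2 decimal places:

(95.67, 110.33)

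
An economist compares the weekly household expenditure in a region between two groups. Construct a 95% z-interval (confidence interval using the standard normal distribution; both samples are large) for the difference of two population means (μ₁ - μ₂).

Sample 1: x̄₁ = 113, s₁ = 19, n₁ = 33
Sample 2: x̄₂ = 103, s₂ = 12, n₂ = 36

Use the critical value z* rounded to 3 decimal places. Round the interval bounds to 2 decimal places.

Both samples are large (n₁ = 33 ≥ 30, n₂ = 36 ≥ 30), so a z-interval for the difference of means applies.

Point estimate: x̄₁ - x̄₂ = 113 - 103 = 10

Standard error: SE = √(s₁²/n₁ + s₂²/n₂)
= √(19²/33 + 12²/36)
= √(10.939394 + 4.000000)
= 3.865151

For 95% confidence, z* = 1.96 (from standard normal table)
Margin of error: E = z* × SE = 1.96 × 3.865151 = 7.5757

Z-interval: (x̄₁ - x̄₂) ± E = 10 ± 7.5757 = (2.4243, 17.5757)

Rounded to 2 decimal places:

(2.42, 17.58)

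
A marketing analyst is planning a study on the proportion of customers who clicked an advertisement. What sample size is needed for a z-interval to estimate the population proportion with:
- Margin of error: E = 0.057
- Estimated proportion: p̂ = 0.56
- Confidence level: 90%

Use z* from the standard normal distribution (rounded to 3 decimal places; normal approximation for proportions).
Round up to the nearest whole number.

Using z* for proportion z-interval (normal approximation).

For 90% confidence, z* = 1.645 (from standard normal table)

Sample size formula for proportion z-interval: n = z*²p̂(1-p̂)/E²

n = 1.645² × 0.56 × 0.44 / 0.057²
  = 2.706025 × 0.2464 / 0.003249
  = 205.2215

Round up to the nearest whole number: n = 206

206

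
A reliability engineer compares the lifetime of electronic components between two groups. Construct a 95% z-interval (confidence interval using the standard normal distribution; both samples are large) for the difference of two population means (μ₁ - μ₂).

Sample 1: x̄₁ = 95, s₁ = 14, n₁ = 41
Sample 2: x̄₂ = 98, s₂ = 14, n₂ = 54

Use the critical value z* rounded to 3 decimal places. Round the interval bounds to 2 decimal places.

Both samples are large (n₁ = 41 ≥ 30, n₂ = 54 ≥ 30), so a z-interval for the difference of means applies.

Point estimate: x̄₁ - x̄₂ = 95 - 98 = -3

Standard error: SE = √(s₁²/n₁ + s₂²/n₂)
= √(14²/41 + 14²/54)
= √(4.780488 + 3.629630)
= 2.900020

For 95% confidence, z* = 1.96 (from standard normal table)
Margin of error: E = z* × SE = 1.96 × 2.900020 = 5.6840

Z-interval: (x̄₁ - x̄₂) ± E = -3 ± 5.6840 = (-8.6840, 2.6840)

Rounded to 2 decimal places:

(-8.68, 2.68)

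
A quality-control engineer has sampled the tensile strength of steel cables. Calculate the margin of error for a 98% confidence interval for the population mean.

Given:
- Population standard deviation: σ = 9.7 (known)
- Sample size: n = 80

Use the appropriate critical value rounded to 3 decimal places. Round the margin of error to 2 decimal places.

The population standard deviation σ is known, so use the z-interval margin of error formula.

For 98% confidence, z* = 2.326 (from standard normal table)

Margin of error formula for z-interval: E = z* × σ/√n

E = 2.326 × 9.7/√80
  = 2.326 × 1.084493
  = 2.5225

Rounded to 2 decimal places:

2.52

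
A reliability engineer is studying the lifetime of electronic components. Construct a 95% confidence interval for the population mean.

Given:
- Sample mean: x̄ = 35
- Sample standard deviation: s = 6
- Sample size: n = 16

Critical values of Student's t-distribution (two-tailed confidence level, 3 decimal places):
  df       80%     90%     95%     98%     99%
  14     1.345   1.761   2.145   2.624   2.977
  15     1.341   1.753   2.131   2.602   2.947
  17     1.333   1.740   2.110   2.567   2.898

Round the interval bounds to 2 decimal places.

The population standard deviation σ is unknown (only the sample standard deviation s is given), so use a t-interval with df = n - 1 = 16 - 1 = 15.

For 95% confidence with df = 15, t* = 2.131 (from t-table)

Standard error: SE = s/√n = 6/√16 = 1.500000

Margin of error: E = t* × SE = 2.131 × 1.500000 = 3.1965

T-interval: x̄ ± E = 35 ± 3.1965 = (31.8035, 38.1965)

Rounded to 2 decimal places:

(31.80, 38.20)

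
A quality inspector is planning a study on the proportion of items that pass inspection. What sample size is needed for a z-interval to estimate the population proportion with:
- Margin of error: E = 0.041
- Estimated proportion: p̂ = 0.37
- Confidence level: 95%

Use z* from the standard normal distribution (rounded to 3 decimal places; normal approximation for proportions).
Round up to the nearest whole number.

Using z* for proportion z-interval (normal approximation).

For 95% confidence, z* = 1.96 (from standard normal table)

Sample size formula for proportion z-interval: n = z*²p̂(1-p̂)/E²

n = 1.96² × 0.37 × 0.63 / 0.041²
  = 3.8416 × 0.2331 / 0.001681
  = 532.7049

Round up to the nearest whole number: n = 533

533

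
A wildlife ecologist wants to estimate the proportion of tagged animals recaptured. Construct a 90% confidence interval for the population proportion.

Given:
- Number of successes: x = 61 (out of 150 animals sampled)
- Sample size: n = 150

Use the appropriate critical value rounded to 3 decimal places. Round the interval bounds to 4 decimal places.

Sample proportion: p̂ = 61/150 = 0.406667

Check conditions for normal approximation:
  np̂ = 61 ≥ 10 ✓
  n(1-p̂) = 89 ≥ 10 ✓

The sample is large enough, so use a z-interval (normal approximation) for the proportion.

For 90% confidence, z* = 1.645 (from standard normal table)

Standard error: SE = √(p̂(1-p̂)/n) = √(0.406667×0.593333/150) = 0.04010726

Margin of error: E = z* × SE = 1.645 × 0.04010726 = 0.065976

Z-interval: p̂ ± E = 0.406667 ± 0.065976 = (0.340690, 0.472643)

Rounded to 4 decimal places:

(0.3407, 0.4726)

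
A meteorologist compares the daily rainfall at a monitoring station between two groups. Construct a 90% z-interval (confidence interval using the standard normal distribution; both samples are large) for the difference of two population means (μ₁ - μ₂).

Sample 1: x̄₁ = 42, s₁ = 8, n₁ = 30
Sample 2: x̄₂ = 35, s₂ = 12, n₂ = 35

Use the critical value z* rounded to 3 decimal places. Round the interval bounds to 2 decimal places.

Both samples are large (n₁ = 30 ≥ 30, n₂ = 35 ≥ 30), so a z-interval for the difference of means applies.

Point estimate: x̄₁ - x̄₂ = 42 - 35 = 7

Standard error: SE = √(s₁²/n₁ + s₂²/n₂)
= √(8²/30 + 12²/35)
= √(2.133333 + 4.114286)
= 2.499524

For 90% confidence, z* = 1.645 (from standard normal table)
Margin of error: E = z* × SE = 1.645 × 2.499524 = 4.1117

Z-interval: (x̄₁ - x̄₂) ± E = 7 ± 4.1117 = (2.8883, 11.1117)

Rounded to 2 decimal places:

(2.89, 11.11)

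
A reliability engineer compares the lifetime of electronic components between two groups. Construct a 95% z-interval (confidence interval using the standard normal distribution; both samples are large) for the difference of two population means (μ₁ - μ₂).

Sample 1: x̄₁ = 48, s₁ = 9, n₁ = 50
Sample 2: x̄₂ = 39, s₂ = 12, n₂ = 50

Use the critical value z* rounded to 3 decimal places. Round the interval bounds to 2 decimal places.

Both samples are large (n₁ = 50 ≥ 30, n₂ = 50 ≥ 30), so a z-interval for the difference of means applies.

Point estimate: x̄₁ - x̄₂ = 48 - 39 = 9

Standard error: SE = √(s₁²/n₁ + s₂²/n₂)
= √(9²/50 + 12²/50)
= √(1.620000 + 2.880000)
= 2.121320

For 95% confidence, z* = 1.96 (from standard normal table)
Margin of error: E = z* × SE = 1.96 × 2.121320 = 4.1578

Z-interval: (x̄₁ - x̄₂) ± E = 9 ± 4.1578 = (4.8422, 13.1578)

Rounded to 2 decimal places:

(4.84, 13.16)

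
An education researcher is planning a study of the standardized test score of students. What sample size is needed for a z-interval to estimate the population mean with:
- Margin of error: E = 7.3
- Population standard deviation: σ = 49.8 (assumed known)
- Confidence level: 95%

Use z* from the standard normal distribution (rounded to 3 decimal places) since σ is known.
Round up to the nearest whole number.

Using z* since population σ is known (z-interval formula).

For 95% confidence, z* = 1.96 (from standard normal table)

Sample size formula for z-interval: n = (z*σ/E)²

n = (1.96 × 49.8 / 7.3)²
  = (13.370959)²
  = 178.7825

Round up to the nearest whole number: n = 179

179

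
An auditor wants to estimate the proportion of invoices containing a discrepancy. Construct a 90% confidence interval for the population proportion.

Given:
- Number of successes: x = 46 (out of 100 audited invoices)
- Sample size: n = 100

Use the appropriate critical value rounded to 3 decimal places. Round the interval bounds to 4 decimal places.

Sample proportion: p̂ = 46/100 = 0.460000

Check conditions for normal approximation:
  np̂ = 46 ≥ 10 ✓
  n(1-p̂) = 54 ≥ 10 ✓

The sample is large enough, so use a z-interval (normal approximation) for the proportion.

For 90% confidence, z* = 1.645 (from standard normal table)

Standard error: SE = √(p̂(1-p̂)/n) = √(0.460000×0.540000/100) = 0.04983974

Margin of error: E = z* × SE = 1.645 × 0.04983974 = 0.081986

Z-interval: p̂ ± E = 0.460000 ± 0.081986 = (0.378014, 0.541986)

Rounded to 4 decimal places:

(0.3780, 0.5420)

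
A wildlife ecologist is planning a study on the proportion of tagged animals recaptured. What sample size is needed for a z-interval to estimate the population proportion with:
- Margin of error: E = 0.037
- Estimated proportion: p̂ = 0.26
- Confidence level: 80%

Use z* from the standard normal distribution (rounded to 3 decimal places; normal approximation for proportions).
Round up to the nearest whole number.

Using z* for proportion z-interval (normal approximation).

For 80% confidence, z* = 1.282 (from standard normal table)

Sample size formula for proportion z-interval: n = z*²p̂(1-p̂)/E²

n = 1.282² × 0.26 × 0.74 / 0.037²
  = 1.643524 × 0.1924 / 0.001369
  = 230.9818

Round up to the nearest whole number: n = 231

231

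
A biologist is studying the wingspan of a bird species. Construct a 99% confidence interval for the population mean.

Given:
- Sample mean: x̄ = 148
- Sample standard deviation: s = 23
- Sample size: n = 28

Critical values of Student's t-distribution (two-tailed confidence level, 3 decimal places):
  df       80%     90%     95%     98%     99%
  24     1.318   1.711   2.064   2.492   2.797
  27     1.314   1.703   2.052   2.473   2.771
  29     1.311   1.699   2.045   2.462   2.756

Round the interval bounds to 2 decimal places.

The population standard deviation σ is unknown (only the sample standard deviation s is given), so use a t-interval with df = n - 1 = 28 - 1 = 27.

For 99% confidence with df = 27, t* = 2.771 (from t-table)

Standard error: SE = s/√n = 23/√28 = 4.346591

Margin of error: E = t* × SE = 2.771 × 4.346591 = 12.0444

T-interval: x̄ ± E = 148 ± 12.0444 = (135.9556, 160.0444)

Rounded to 2 decimal places:

(135.96, 160.04)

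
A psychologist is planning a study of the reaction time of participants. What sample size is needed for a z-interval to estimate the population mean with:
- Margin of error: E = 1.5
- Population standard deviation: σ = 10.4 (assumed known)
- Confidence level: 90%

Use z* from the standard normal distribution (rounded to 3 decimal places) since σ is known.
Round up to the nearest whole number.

Using z* since population σ is known (z-interval formula).

For 90% confidence, z* = 1.645 (from standard normal table)

Sample size formula for z-interval: n = (z*σ/E)²

n = (1.645 × 10.4 / 1.5)²
  = (11.405333)²
  = 130.0816

Round up to the nearest whole number: n = 131

131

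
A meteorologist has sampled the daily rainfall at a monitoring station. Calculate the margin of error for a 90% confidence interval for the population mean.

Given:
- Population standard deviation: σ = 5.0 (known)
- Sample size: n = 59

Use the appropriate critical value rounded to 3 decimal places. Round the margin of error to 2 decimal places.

The population standard deviation σ is known, so use the z-interval margin of error formula.

For 90% confidence, z* = 1.645 (from standard normal table)

Margin of error formula for z-interval: E = z* × σ/√n

E = 1.645 × 5.0/√59
  = 1.645 × 0.650945
  = 1.0708

Rounded to 2 decimal places:

1.07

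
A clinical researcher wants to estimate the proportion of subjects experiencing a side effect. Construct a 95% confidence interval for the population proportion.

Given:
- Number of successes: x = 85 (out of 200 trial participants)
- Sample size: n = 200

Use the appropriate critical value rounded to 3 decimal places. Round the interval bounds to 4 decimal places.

Sample proportion: p̂ = 85/200 = 0.425000

Check conditions for normal approximation:
  np̂ = 85 ≥ 10 ✓
  n(1-p̂) = 115 ≥ 10 ✓

The sample is large enough, so use a z-interval (normal approximation) for the proportion.

For 95% confidence, z* = 1.96 (from standard normal table)

Standard error: SE = √(p̂(1-p̂)/n) = √(0.425000×0.575000/200) = 0.03495533

Margin of error: E = z* × SE = 1.96 × 0.03495533 = 0.068512

Z-interval: p̂ ± E = 0.425000 ± 0.068512 = (0.356488, 0.493512)

Rounded to 4 decimal places:

(0.3565, 0.4935)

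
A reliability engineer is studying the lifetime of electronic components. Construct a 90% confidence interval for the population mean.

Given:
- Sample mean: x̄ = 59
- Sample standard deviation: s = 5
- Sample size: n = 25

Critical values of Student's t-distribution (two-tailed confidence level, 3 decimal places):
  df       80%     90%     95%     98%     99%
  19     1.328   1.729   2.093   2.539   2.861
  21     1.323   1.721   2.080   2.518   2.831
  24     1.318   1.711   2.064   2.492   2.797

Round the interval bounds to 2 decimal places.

The population standard deviation σ is unknown (only the sample standard deviation s is given), so use a t-interval with df = n - 1 = 25 - 1 = 24.

For 90% confidence with df = 24, t* = 1.711 (from t-table)

Standard error: SE = s/√n = 5/√25 = 1.000000

Margin of error: E = t* × SE = 1.711 × 1.000000 = 1.7110

T-interval: x̄ ± E = 59 ± 1.7110 = (57.2890, 60.7110)

Rounded to 2 decimal places:

(57.29, 60.71)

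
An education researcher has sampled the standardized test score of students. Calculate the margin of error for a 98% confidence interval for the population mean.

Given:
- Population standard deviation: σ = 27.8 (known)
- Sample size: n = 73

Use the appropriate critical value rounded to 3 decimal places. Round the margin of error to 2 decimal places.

The population standard deviation σ is known, so use the z-interval margin of error formula.

For 98% confidence, z* = 2.326 (from standard normal table)

Margin of error formula for z-interval: E = z* × σ/√n

E = 2.326 × 27.8/√73
  = 2.326 × 3.253744
  = 7.5682

Rounded to 2 decimal places:

7.57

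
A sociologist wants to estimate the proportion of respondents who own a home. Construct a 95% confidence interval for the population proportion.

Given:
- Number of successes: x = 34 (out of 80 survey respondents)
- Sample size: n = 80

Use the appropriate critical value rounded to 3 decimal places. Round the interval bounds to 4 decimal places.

Sample proportion: p̂ = 34/80 = 0.425000

Check conditions for normal approximation:
  np̂ = 34 ≥ 10 ✓
  n(1-p̂) = 46 ≥ 10 ✓

The sample is large enough, so use a z-interval (normal approximation) for the proportion.

For 95% confidence, z* = 1.96 (from standard normal table)

Standard error: SE = √(p̂(1-p̂)/n) = √(0.425000×0.575000/80) = 0.05526923

Margin of error: E = z* × SE = 1.96 × 0.05526923 = 0.108328

Z-interval: p̂ ± E = 0.425000 ± 0.108328 = (0.316672, 0.533328)

Rounded to 4 decimal places:

(0.3167, 0.5333)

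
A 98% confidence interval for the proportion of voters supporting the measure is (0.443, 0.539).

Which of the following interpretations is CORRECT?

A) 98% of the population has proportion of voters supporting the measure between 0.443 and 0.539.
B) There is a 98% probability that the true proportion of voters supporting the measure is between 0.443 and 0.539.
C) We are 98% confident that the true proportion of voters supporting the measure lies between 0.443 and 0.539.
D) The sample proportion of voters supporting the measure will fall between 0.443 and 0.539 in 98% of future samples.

A confidence interval represents our confidence in the procedure, not a probability statement about the parameter.

Key concept: If we repeated this sampling process many times and computed a 98% CI each time, about 98% of those intervals would contain the true population parameter.

For this specific interval (0.443, 0.539):
- Midpoint (point estimate): 0.491
- Margin of error: 0.048

The correct interpretation is the one stating confidence that the true parameter lies in the interval — option C.

C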